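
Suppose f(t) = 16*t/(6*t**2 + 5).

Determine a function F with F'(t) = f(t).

f matches the chain-rule pattern g'(h)*h' with inner function h(t) = 3*t**2 + 5/2; substituting u = h(t) collapses the integral.
Check: d/dt[4*log(3*t**2 + 5/2)/3] = 16*t/(6*t**2 + 5) = f(t).

An antiderivative is F(t) = 4*log(3*t**2 + 5/2)/3.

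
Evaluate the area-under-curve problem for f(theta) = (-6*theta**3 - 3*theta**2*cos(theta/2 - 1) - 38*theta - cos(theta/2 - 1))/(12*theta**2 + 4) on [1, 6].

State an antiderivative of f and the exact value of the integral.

Differentiate the proposed F(theta) back; it has to land on f(theta) exactly.
F(theta) = -(3*theta**2 + 18*log(theta**2 + 1/3) + 6*sin(theta/2 - 1) - 8)/12 is an antiderivative of f.
Check: d/dtheta[-(3*theta**2 + 18*log(theta**2 + 1/3) + 6*sin(theta/2 - 1) - 8)/12] = (-6*theta**3 - 3*theta**2*cos(theta/2 - 1) - 38*theta - cos(theta/2 - 1))/(12*theta**2 + 4) = f(theta).
F(6) = -25/3 - 3*log(109/3)/2 - sin(2)/2; F(1) = -3*log(4/3)/2 + sin(1/2)/2 + 5/12.
Integral = F(6) - F(1) = -35/4 - 3*log(109/3)/2 - sin(2)/2 - sin(1/2)/2 + 3*log(4/3)/2.

Antiderivative: F(theta) = -(3*theta**2 + 18*log(theta**2 + 1/3) + 6*sin(theta/2 - 1) - 8)/12; value = -35/4 - 3*log(109/3)/2 - sin(2)/2 - sin(1/2)/2 + 3*log(4/3)/2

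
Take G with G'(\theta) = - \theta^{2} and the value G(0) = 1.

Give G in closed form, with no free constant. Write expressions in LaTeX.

G(\theta) = 1 - \frac{\theta^{3}}{3}

A candidate passes only if d/d\theta[G] lands on the given G'(\theta) exactly.
A general antiderivative is - \frac{\theta^{3}}{3} + C.
The condition gives C = 1 - (0) = 1.
So G(\theta) = 1 - \frac{\theta^{3}}{3}.
Check: d/d\theta[1 - \frac{\theta^{3}}{3}] = - \theta^{2} = G'(\theta).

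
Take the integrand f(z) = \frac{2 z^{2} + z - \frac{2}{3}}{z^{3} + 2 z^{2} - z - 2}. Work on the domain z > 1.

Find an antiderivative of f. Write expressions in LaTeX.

An antiderivative is F(z) = \frac{7 \log{\left(z - 1 \right)}}{18} - \frac{\log{\left(z + 1 \right)}}{6} + \frac{16 \log{\left(z + 2 \right)}}{9}.

The denominator factors as 3 \left(z - 1\right) \left(z + 1\right) \left(z + 2\right); partial fractions split f into directly integrable pieces: \frac{16}{9 \left(z + 2\right)} - \frac{1}{6 \left(z + 1\right)} + \frac{7}{18 \left(z - 1\right)}.
Check: d/dz[\frac{7 \log{\left(z - 1 \right)}}{18} - \frac{\log{\left(z + 1 \right)}}{6} + \frac{16 \log{\left(z + 2 \right)}}{9}] = \frac{6 z^{2} + 3 z - 2}{3 z^{3} + 6 z^{2} - 3 z - 6}, which equals f(z).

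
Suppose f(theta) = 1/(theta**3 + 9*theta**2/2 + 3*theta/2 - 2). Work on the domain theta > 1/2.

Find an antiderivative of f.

The denominator factors as (theta + 1)*(theta + 4)*(2*theta - 1); partial fractions split f into directly integrable pieces: 8/(27*(2*theta - 1)) + 2/(27*(theta + 4)) - 2/(9*(theta + 1)).
Check: d/dtheta[4*log(theta - 1/2)/27 - 2*log(theta + 1)/9 + 2*log(theta + 4)/27] = 2/(2*theta**3 + 9*theta**2 + 3*theta - 4), which equals f(theta).

An antiderivative is F(theta) = 4*log(theta - 1/2)/27 - 2*log(theta + 1)/9 + 2*log(theta + 4)/27.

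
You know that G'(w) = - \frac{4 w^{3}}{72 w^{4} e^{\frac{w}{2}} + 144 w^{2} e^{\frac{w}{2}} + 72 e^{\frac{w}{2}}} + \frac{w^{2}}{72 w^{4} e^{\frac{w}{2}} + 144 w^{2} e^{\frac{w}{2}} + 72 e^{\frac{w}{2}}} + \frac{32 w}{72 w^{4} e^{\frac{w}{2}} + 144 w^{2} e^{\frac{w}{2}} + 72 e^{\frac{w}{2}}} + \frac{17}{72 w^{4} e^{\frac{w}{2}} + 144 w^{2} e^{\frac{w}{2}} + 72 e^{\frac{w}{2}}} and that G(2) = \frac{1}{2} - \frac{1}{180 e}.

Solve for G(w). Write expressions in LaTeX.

Integrate term by term and add the pieces.
A general antiderivative is \frac{\left(\frac{w}{3} - \frac{3}{4}\right) e^{- \frac{w}{2}}}{3 w^{2} + 3} + C.
The condition gives C = \frac{1}{2} - \frac{1}{180 e} - (- \frac{1}{180 e}) = \frac{1}{2}.
So G(w) = \frac{\left(\frac{w}{3} - \frac{3}{4}\right) e^{- \frac{w}{2}}}{3 w^{2} + 3} + \frac{1}{2}.
Check: d/dw[\frac{\left(\frac{w}{3} - \frac{3}{4}\right) e^{- \frac{w}{2}}}{3 w^{2} + 3} + \frac{1}{2}] = \frac{- 4 w^{3} + w^{2} + 32 w + 17}{72 w^{4} e^{\frac{w}{2}} + 144 w^{2} e^{\frac{w}{2}} + 72 e^{\frac{w}{2}}}, which equals G'(w).

G(w) = \frac{\left(\frac{w}{3} - \frac{3}{4}\right) e^{- \frac{w}{2}}}{3 w^{2} + 3} + \frac{1}{2}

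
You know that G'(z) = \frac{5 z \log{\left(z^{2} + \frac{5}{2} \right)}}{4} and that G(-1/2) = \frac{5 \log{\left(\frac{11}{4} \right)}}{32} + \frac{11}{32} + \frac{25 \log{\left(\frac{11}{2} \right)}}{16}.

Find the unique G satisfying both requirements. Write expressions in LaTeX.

G(z) = \frac{10 z^{2} \log{\left(z^{2} + \frac{5}{2} \right)} - 10 z^{2} + 25 \log{\left(2 z^{2} + 5 \right)} + 8}{16}

Check a candidate G(z) by differentiating: d/dz[G] must match the given G'(z).
A general antiderivative is \frac{5 z^{2} \log{\left(z^{2} + \frac{5}{2} \right)}}{8} - \frac{5 z^{2}}{8} + \frac{25 \log{\left(2 z^{2} + 5 \right)}}{16} + C.
The condition gives C = \frac{5 \log{\left(\frac{11}{4} \right)}}{32} + \frac{11}{32} + \frac{25 \log{\left(\frac{11}{2} \right)}}{16} - (- \frac{5}{32} + \frac{5 \log{\left(\frac{11}{4} \right)}}{32} + \frac{25 \log{\left(\frac{11}{2} \right)}}{16}) = \frac{1}{2}.
So G(z) = \frac{10 z^{2} \log{\left(z^{2} + \frac{5}{2} \right)} - 10 z^{2} + 25 \log{\left(2 z^{2} + 5 \right)} + 8}{16}.
Check: d/dz[\frac{10 z^{2} \log{\left(z^{2} + \frac{5}{2} \right)} - 10 z^{2} + 25 \log{\left(2 z^{2} + 5 \right)} + 8}{16}] = \frac{5 z \log{\left(z^{2} + \frac{5}{2} \right)}}{4} = G'(z).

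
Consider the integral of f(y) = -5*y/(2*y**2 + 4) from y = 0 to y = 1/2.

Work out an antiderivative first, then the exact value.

The substitution u = y**2 + 2 works: f is exactly (dF/du)*(du/dy) for that inner function.
F(y) = -5*log(y**2 + 2)/4 is an antiderivative of f.
Check: d/dy[-5*log(y**2 + 2)/4] = -5*y/(2*y**2 + 4) = f(y).
F(1/2) = -5*log(9/4)/4; F(0) = -5*log(2)/4.
Integral = F(1/2) - F(0) = -5*log(9/4)/4 + 5*log(2)/4.

Antiderivative: F(y) = -5*log(y**2 + 2)/4; value = -5*log(9/4)/4 + 5*log(2)/4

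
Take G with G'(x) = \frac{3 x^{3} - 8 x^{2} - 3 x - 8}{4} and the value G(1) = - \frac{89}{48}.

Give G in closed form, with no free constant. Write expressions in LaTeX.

G(x) = \frac{3 x^{4}}{16} - \frac{2 x^{3}}{3} - \frac{3 x^{2}}{8} - 2 x + 1

Any candidate G(x) must reproduce the stated G'(x) exactly.
A general antiderivative is \frac{3 x^{4}}{16} - \frac{2 x^{3}}{3} - \frac{3 x^{2}}{8} - 2 x + C.
The condition gives C = - \frac{89}{48} - (- \frac{137}{48}) = 1.
So G(x) = \frac{3 x^{4}}{16} - \frac{2 x^{3}}{3} - \frac{3 x^{2}}{8} - 2 x + 1.
Check: d/dx[\frac{3 x^{4}}{16} - \frac{2 x^{3}}{3} - \frac{3 x^{2}}{8} - 2 x + 1] = \frac{3 x^{3}}{4} - 2 x^{2} - \frac{3 x}{4} - 2, which equals G'(x).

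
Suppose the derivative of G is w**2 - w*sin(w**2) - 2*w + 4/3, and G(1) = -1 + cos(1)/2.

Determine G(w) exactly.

The integrand splits into summands that can be handled one at a time.
A general antiderivative is w**3/3 - w**2 + 4*w/3 + cos(w**2)/2 - 5/3 + C.
The condition gives C = -1 + cos(1)/2 - (-1 + cos(1)/2) = 0.
So G(w) = w**3/3 - w**2 + 4*w/3 + cos(w**2)/2 - 5/3.
Check: d/dw[w**3/3 - w**2 + 4*w/3 + cos(w**2)/2 - 5/3] = w**2 - w*sin(w**2) - 2*w + 4/3 = G'(w).

G(w) = w**3/3 - w**2 + 4*w/3 + cos(w**2)/2 - 5/3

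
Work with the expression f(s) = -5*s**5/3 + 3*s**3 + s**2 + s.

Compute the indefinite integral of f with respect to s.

The integrand splits into summands that can be handled one at a time.
Check: d/ds[-s**2*(10*s**4 - 27*s**2 - 12*s - 18)/36] = -5*s**5/3 + 3*s**3 + s**2 + s = f(s).

F(s) = -s**2*(10*s**4 - 27*s**2 - 12*s - 18)/36 + C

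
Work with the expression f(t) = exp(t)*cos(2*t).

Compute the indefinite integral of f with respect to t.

F(t) = (2*sin(2*t) + cos(2*t))*exp(t)/5 + C

Any candidate F(t) must reproduce f(t) exactly when differentiated.
Check: d/dt[(2*sin(2*t) + cos(2*t))*exp(t)/5] = exp(t)*cos(2*t) = f(t).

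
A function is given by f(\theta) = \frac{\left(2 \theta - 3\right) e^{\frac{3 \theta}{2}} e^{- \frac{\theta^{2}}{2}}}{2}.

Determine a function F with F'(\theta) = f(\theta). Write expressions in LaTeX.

An antiderivative is F(\theta) = - e^{- \frac{\theta^{2}}{2} + \frac{3 \theta}{2}}.

The substitution u = - \frac{\theta^{2}}{2} + \frac{3 \theta}{2} works: f is exactly (dF/du)*(du/d\theta) for that inner function.
Check: d/d\theta[- e^{- \frac{\theta^{2}}{2} + \frac{3 \theta}{2}}] = \theta e^{\frac{3 \theta}{2}} e^{- \frac{\theta^{2}}{2}} - \frac{3 e^{\frac{3 \theta}{2}} e^{- \frac{\theta^{2}}{2}}}{2}, which equals f(\theta).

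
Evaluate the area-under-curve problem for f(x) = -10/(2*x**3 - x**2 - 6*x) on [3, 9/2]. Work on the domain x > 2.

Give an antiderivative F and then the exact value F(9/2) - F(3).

Factor the denominator (x*(x - 2)*(2*x + 3)) and decompose: f = -40/(21*(2*x + 3)) - 5/(7*(x - 2)) + 5/(3*x); each piece integrates to a log, atan, or power term.
F(x) = 5*log(x)/3 - 5*log(x - 2)/7 - 20*log(x + 3/2)/21 is an antiderivative of f.
Check: d/dx[5*log(x)/3 - 5*log(x - 2)/7 - 20*log(x + 3/2)/21] = -10/(2*x**3 - x**2 - 6*x) = f(x).
F(9/2) = -20*log(6)/21 - 5*log(5/2)/7 + 5*log(9/2)/3; F(3) = -20*log(9/2)/21 + 5*log(3)/3.
Integral = F(9/2) - F(3) = -5*log(3)/3 - 20*log(6)/21 - 5*log(5/2)/7 + 55*log(9/2)/21.

Antiderivative: F(x) = 5*log(x)/3 - 5*log(x - 2)/7 - 20*log(x + 3/2)/21; value = -5*log(3)/3 - 20*log(6)/21 - 5*log(5/2)/7 + 55*log(9/2)/21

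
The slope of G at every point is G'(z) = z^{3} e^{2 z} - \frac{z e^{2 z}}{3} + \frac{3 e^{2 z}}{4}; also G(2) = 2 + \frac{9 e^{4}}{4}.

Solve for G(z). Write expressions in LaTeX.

G(z) = \frac{z^{3} e^{2 z}}{2} - \frac{3 z^{2} e^{2 z}}{4} + \frac{7 z e^{2 z}}{12} + \frac{e^{2 z}}{12} + 2

Recognize the product-rule pattern: G'(z) = u'v + uv' with u = \frac{z^{3}}{2} - \frac{3 z^{2}}{4} + \frac{7 z}{12} + \frac{1}{12}, v = e^{2 z}, so integration by parts undoes it.
A general antiderivative is \frac{\left(6 z^{3} - 9 z^{2} + 7 z + 1\right) e^{2 z}}{12} + C.
The condition gives C = 2 + \frac{9 e^{4}}{4} - (\frac{9 e^{4}}{4}) = 2.
So G(z) = \frac{z^{3} e^{2 z}}{2} - \frac{3 z^{2} e^{2 z}}{4} + \frac{7 z e^{2 z}}{12} + \frac{e^{2 z}}{12} + 2.
Check: d/dz[\frac{z^{3} e^{2 z}}{2} - \frac{3 z^{2} e^{2 z}}{4} + \frac{7 z e^{2 z}}{12} + \frac{e^{2 z}}{12} + 2] = z^{3} e^{2 z} - \frac{z e^{2 z}}{3} + \frac{3 e^{2 z}}{4} = G'(z).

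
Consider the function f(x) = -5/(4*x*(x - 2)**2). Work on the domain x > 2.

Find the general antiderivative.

Factor the denominator (4*x*(x - 2)**2) and decompose: f = 5/(16*(x - 2)) - 5/(8*(x - 2)**2) - 5/(16*x); each piece integrates to a log, atan, or power term.
Check: d/dx[(-5*x*log(x) + 5*x*log(x - 2) + 10*log(x) - 10*log(x - 2) + 10)/(16*x - 32)] = -5/(4*x**3 - 16*x**2 + 16*x), which equals f(x).

F(x) = (-5*x*log(x) + 5*x*log(x - 2) + 10*log(x) - 10*log(x - 2) + 10)/(16*x - 32) + C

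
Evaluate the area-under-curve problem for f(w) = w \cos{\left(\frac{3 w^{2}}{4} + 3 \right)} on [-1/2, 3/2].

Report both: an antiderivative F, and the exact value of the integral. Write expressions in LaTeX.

f matches the chain-rule pattern g'(h)*h' with inner function h(w) = \frac{3 w^{2}}{4} + 3; substituting u = h(w) collapses the integral.
F(w) = \frac{2 \sin{\left(\frac{3 w^{2}}{4} + 3 \right)}}{3} is an antiderivative of f.
Check: d/dw[\frac{2 \sin{\left(\frac{3 w^{2}}{4} + 3 \right)}}{3}] = w \cos{\left(\frac{3 w^{2}}{4} + 3 \right)} = f(w).
F(3/2) = \frac{2 \sin{\left(\frac{75}{16} \right)}}{3}; F(-1/2) = \frac{2 \sin{\left(\frac{51}{16} \right)}}{3}.
Integral = F(3/2) - F(-1/2) = \frac{2 \sin{\left(\frac{75}{16} \right)}}{3} - \frac{2 \sin{\left(\frac{51}{16} \right)}}{3}.

Antiderivative: F(w) = \frac{2 \sin{\left(\frac{3 w^{2}}{4} + 3 \right)}}{3}; value = \frac{2 \sin{\left(\frac{75}{16} \right)}}{3} - \frac{2 \sin{\left(\frac{51}{16} \right)}}{3}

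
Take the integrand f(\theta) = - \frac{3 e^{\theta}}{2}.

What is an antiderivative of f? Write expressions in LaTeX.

An antiderivative is F(\theta) = - \frac{3 e^{\theta}}{2}.

Since d/d\theta undoes antidifferentiation here, F'(\theta) = f(\theta) is required of F(\theta).
Check: d/d\theta[- \frac{3 e^{\theta}}{2}] = - \frac{3 e^{\theta}}{2} = f(\theta).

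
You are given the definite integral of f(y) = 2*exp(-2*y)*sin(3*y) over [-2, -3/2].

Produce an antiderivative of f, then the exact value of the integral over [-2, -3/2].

A candidate is checked by its d/dy: the result must match f(y).
F(y) = -2*(2*sin(3*y) + 3*cos(3*y))*exp(-2*y)/13 is an antiderivative of f.
Check: d/dy[-2*(2*sin(3*y) + 3*cos(3*y))*exp(-2*y)/13] = 2*exp(-2*y)*sin(3*y) = f(y).
F(-3/2) = 4*exp(3)*sin(9/2)/13 - 6*exp(3)*cos(9/2)/13; F(-2) = -6*exp(4)*cos(6)/13 + 4*exp(4)*sin(6)/13.
Integral = F(-3/2) - F(-2) = 4*exp(3)*sin(9/2)/13 - 6*exp(3)*cos(9/2)/13 - 4*exp(4)*sin(6)/13 + 6*exp(4)*cos(6)/13.

Antiderivative: F(y) = -2*(2*sin(3*y) + 3*cos(3*y))*exp(-2*y)/13; value = 4*exp(3)*sin(9/2)/13 - 6*exp(3)*cos(9/2)/13 - 4*exp(4)*sin(6)/13 + 6*exp(4)*cos(6)/13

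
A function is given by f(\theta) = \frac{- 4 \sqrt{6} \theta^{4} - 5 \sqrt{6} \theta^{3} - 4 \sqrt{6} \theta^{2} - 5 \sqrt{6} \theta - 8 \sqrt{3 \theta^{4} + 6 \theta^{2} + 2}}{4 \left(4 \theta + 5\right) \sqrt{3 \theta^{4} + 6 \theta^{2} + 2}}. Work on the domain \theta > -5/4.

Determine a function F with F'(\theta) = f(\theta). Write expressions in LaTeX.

An antiderivative is F(\theta) = - \frac{\sqrt{6} \sqrt{3 \theta^{4} + 6 \theta^{2} + 2} + 12 \log{\left(2 \theta + \frac{5}{2} \right)}}{24}.

An antiderivative F(\theta) passes only if d/d\theta[F] lands on f(\theta) exactly.
Check: d/d\theta[- \frac{\sqrt{6} \sqrt{3 \theta^{4} + 6 \theta^{2} + 2} + 12 \log{\left(2 \theta + \frac{5}{2} \right)}}{24}] = \frac{- 4 \sqrt{6} \theta^{4} - 5 \sqrt{6} \theta^{3} - 4 \sqrt{6} \theta^{2} - 5 \sqrt{6} \theta - 8 \sqrt{3 \theta^{4} + 6 \theta^{2} + 2}}{16 \theta \sqrt{3 \theta^{4} + 6 \theta^{2} + 2} + 20 \sqrt{3 \theta^{4} + 6 \theta^{2} + 2}}, which equals f(\theta).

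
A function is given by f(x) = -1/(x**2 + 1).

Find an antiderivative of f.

An antiderivative is F(x) = -atan(x).

Check any antiderivative F(x) by computing F'(x) and comparing it with f(x).
Check: d/dx[-atan(x)] = -1/(x**2 + 1) = f(x).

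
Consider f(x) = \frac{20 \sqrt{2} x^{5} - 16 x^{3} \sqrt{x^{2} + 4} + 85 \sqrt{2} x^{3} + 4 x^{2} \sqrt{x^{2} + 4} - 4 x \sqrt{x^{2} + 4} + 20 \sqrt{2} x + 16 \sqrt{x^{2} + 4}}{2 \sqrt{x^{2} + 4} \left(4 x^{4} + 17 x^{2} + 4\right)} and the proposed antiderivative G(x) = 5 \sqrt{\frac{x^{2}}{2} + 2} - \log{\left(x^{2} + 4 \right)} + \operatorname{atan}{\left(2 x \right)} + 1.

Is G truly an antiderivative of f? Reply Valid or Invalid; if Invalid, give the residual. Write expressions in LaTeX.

d/dx[G] = \frac{20 \sqrt{2} x^{5} - 16 x^{3} \sqrt{x^{2} + 4} + 85 \sqrt{2} x^{3} + 4 x^{2} \sqrt{x^{2} + 4} - 4 x \sqrt{x^{2} + 4} + 20 \sqrt{2} x + 16 \sqrt{x^{2} + 4}}{8 x^{4} \sqrt{x^{2} + 4} + 34 x^{2} \sqrt{x^{2} + 4} + 8 \sqrt{x^{2} + 4}}
This equals f(x) exactly, so the claim holds.

Valid. The derivative of G reproduces f.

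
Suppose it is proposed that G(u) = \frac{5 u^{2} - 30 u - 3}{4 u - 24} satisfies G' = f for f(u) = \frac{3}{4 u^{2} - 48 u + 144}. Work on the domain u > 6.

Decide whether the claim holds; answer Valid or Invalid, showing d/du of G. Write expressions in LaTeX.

Invalid: d/du[G] - f = \frac{5}{4}, which is not 0.

d/du[G] = \frac{5 u^{2} - 60 u + 183}{4 u^{2} - 48 u + 144}
d/du[G] - f(u) = \frac{5}{4} != 0.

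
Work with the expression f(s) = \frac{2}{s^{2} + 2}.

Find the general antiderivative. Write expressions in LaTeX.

An antiderivative F(s) passes only if d/ds[F] lands on f(s) exactly.
Check: d/ds[\sqrt{2} \operatorname{atan}{\left(\frac{\sqrt{2} s}{2} \right)}] = \frac{2}{s^{2} + 2} = f(s).

F(s) = \sqrt{2} \operatorname{atan}{\left(\frac{\sqrt{2} s}{2} \right)} + C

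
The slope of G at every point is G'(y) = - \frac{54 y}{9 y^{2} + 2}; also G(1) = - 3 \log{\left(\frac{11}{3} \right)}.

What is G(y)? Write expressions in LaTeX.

G(y) = - 3 \log{\left(3 y^{2} + \frac{2}{3} \right)}

G'(y) matches the chain-rule pattern g'(h)*h' with inner function h(y) = 3 y^{2} + \frac{2}{3}; substituting u = h(y) collapses the integral.
A general antiderivative is - 3 \log{\left(3 y^{2} + \frac{2}{3} \right)} + C.
The condition gives C = - 3 \log{\left(\frac{11}{3} \right)} - (- 3 \log{\left(\frac{11}{3} \right)}) = 0.
So G(y) = - 3 \log{\left(3 y^{2} + \frac{2}{3} \right)}.
Check: d/dy[- 3 \log{\left(3 y^{2} + \frac{2}{3} \right)}] = - \frac{54 y}{9 y^{2} + 2} = G'(y).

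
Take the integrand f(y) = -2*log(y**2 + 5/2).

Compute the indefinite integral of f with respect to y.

For F(y) to be correct the identity F'(y) - f(y) = 0 must hold.
Check: d/dy[2*(-y*log(y**2 + 5/2) + 2*y - sqrt(10)*atan(sqrt(10)*y/5))] = -2*log(y**2 + 5/2) = f(y).

F(y) = 2*(-y*log(y**2 + 5/2) + 2*y - sqrt(10)*atan(sqrt(10)*y/5)) + C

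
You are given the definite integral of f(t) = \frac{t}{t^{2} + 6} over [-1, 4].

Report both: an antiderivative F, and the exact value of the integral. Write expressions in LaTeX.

Antiderivative: F(t) = \frac{\log{\left(t^{2} + 6 \right)}}{2}; value = - \frac{\log{\left(7 \right)}}{2} + \frac{\log{\left(22 \right)}}{2}

f matches the chain-rule pattern g'(h)*h' with inner function h(t) = t^{2} + 6; substituting u = h(t) collapses the integral.
F(t) = \frac{\log{\left(t^{2} + 6 \right)}}{2} is an antiderivative of f.
Check: d/dt[\frac{\log{\left(t^{2} + 6 \right)}}{2}] = \frac{t}{t^{2} + 6} = f(t).
F(4) = \frac{\log{\left(22 \right)}}{2}; F(-1) = \frac{\log{\left(7 \right)}}{2}.
Integral = F(4) - F(-1) = - \frac{\log{\left(7 \right)}}{2} + \frac{\log{\left(22 \right)}}{2}.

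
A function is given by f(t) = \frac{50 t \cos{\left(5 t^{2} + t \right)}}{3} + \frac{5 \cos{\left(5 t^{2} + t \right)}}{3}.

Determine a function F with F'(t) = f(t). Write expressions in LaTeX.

An antiderivative is F(t) = \frac{5 \sin{\left(5 t^{2} + t \right)}}{3}.

f matches the chain-rule pattern g'(h)*h' with inner function h(t) = 5 t^{2} + t; substituting u = h(t) collapses the integral.
Check: d/dt[\frac{5 \sin{\left(5 t^{2} + t \right)}}{3}] = \frac{50 t \cos{\left(5 t^{2} + t \right)}}{3} + \frac{5 \cos{\left(5 t^{2} + t \right)}}{3} = f(t).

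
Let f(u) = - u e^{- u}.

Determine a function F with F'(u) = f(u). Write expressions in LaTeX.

An antiderivative is F(u) = \left(u + 1\right) e^{- u}.

Recognize the product-rule pattern: f = v'r + vr' with v = u + 1, r = e^{- u}, so integration by parts undoes it.
Check: d/du[\left(u + 1\right) e^{- u}] = - u e^{- u} = f(u).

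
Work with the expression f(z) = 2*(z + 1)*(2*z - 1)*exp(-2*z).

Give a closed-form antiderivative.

An antiderivative is F(z) = (-4*z**2 - 6*z - 1)*exp(-2*z)/2.

Recognize the product-rule pattern: f = u'v + uv' with u = -2*z**2 - 3*z - 1/2, v = exp(-2*z), so integration by parts undoes it.
Check: d/dz[(-4*z**2 - 6*z - 1)*exp(-2*z)/2] = (4*z**2 + 2*z - 2)*exp(-2*z), which equals f(z).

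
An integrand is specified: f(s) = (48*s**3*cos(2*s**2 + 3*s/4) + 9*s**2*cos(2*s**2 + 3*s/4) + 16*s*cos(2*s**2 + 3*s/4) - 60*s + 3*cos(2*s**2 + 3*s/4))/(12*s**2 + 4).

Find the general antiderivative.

An antiderivative F(s) passes only if d/ds[F] lands on f(s) exactly.
Check: d/ds[-5*log(3*s**2/2 + 1/2)/2 + sin(2*s**2 + 3*s/4)] = (48*s**3*cos(2*s**2 + 3*s/4) + 9*s**2*cos(2*s**2 + 3*s/4) + 16*s*cos(2*s**2 + 3*s/4) - 60*s + 3*cos(2*s**2 + 3*s/4))/(12*s**2 + 4) = f(s).

F(s) = -5*log(3*s**2/2 + 1/2)/2 + sin(2*s**2 + 3*s/4) + C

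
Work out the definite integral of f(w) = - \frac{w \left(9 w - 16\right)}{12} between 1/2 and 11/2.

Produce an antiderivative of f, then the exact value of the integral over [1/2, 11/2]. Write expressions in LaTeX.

Differentiate the proposed F(w) back; it has to land on f(w) exactly.
F(w) = \frac{w^{2} \left(8 - 3 w\right)}{12} is an antiderivative of f.
Check: d/dw[\frac{w^{2} \left(8 - 3 w\right)}{12}] = - \frac{3 w^{2}}{4} + \frac{4 w}{3}, which equals f(w).
F(11/2) = - \frac{2057}{96}; F(1/2) = \frac{13}{96}.
Integral = F(11/2) - F(1/2) = - \frac{345}{16}.

Antiderivative: F(w) = \frac{w^{2} \left(8 - 3 w\right)}{12}; value = - \frac{345}{16}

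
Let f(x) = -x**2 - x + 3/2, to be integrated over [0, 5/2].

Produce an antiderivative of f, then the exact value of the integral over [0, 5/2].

The integrand splits into summands that can be handled one at a time.
F(x) = -x*(x + 3)*(2*x - 3)/6 is an antiderivative of f.
Check: d/dx[-x*(x + 3)*(2*x - 3)/6] = -x**2 - x + 3/2 = f(x).
F(5/2) = -55/12; F(0) = 0.
Integral = F(5/2) - F(0) = -55/12.

Antiderivative: F(x) = -x*(x + 3)*(2*x - 3)/6; value = -55/12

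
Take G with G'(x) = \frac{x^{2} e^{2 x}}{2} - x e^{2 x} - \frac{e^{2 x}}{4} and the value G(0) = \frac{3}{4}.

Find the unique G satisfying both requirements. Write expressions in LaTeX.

G(x) = \frac{x^{2} e^{2 x} - 3 x e^{2 x} + e^{2 x} + 2}{4}

Recognize the product-rule pattern: G'(x) = u'v + uv' with u = \frac{x^{2}}{4} - \frac{3 x}{4} + \frac{1}{4}, v = e^{2 x}, so integration by parts undoes it.
A general antiderivative is \frac{\left(x^{2} - 3 x + 1\right) e^{2 x}}{4} + C.
The condition gives C = \frac{3}{4} - (\frac{1}{4}) = \frac{1}{2}.
So G(x) = \frac{x^{2} e^{2 x} - 3 x e^{2 x} + e^{2 x} + 2}{4}.
Check: d/dx[\frac{x^{2} e^{2 x} - 3 x e^{2 x} + e^{2 x} + 2}{4}] = \frac{x^{2} e^{2 x}}{2} - x e^{2 x} - \frac{e^{2 x}}{4} = G'(x).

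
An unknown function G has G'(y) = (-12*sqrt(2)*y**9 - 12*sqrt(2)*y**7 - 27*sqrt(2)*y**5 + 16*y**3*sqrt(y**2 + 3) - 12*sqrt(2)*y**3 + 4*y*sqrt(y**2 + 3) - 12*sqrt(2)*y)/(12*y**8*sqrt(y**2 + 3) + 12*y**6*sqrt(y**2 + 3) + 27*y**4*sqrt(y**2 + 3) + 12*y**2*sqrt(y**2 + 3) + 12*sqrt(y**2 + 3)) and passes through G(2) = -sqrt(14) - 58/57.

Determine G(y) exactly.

Whatever form G(y) takes, its d/dy must return the stated G'(y).
A general antiderivative is -sqrt(2*y**2 + 6) - 2/(3*(2*y**4 + y**2 + 2)) + C.
The condition gives C = -sqrt(14) - 58/57 - (-sqrt(14) - 1/57) = -1.
So G(y) = -(6*sqrt(2)*y**4*sqrt(y**2 + 3) + 6*y**4 + 3*sqrt(2)*y**2*sqrt(y**2 + 3) + 3*y**2 + 6*sqrt(2)*sqrt(y**2 + 3) + 8)/(3*(2*y**4 + y**2 + 2)).
Check: d/dy[-(6*sqrt(2)*y**4*sqrt(y**2 + 3) + 6*y**4 + 3*sqrt(2)*y**2*sqrt(y**2 + 3) + 3*y**2 + 6*sqrt(2)*sqrt(y**2 + 3) + 8)/(3*(2*y**4 + y**2 + 2))] = (-12*sqrt(2)*y**9 - 12*sqrt(2)*y**7 - 27*sqrt(2)*y**5 + 16*y**3*sqrt(y**2 + 3) - 12*sqrt(2)*y**3 + 4*y*sqrt(y**2 + 3) - 12*sqrt(2)*y)/(12*y**8*sqrt(y**2 + 3) + 12*y**6*sqrt(y**2 + 3) + 27*y**4*sqrt(y**2 + 3) + 12*y**2*sqrt(y**2 + 3) + 12*sqrt(y**2 + 3)) = G'(y).

G(y) = -(6*sqrt(2)*y**4*sqrt(y**2 + 3) + 6*y**4 + 3*sqrt(2)*y**2*sqrt(y**2 + 3) + 3*y**2 + 6*sqrt(2)*sqrt(y**2 + 3) + 8)/(3*(2*y**4 + y**2 + 2))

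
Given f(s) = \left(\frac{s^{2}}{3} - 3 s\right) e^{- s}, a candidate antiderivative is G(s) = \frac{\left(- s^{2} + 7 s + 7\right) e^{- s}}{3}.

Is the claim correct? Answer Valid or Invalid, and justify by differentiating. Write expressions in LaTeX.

Valid - the claim checks out under differentiation.

d/ds[G] = \frac{\left(s^{2} - 9 s\right) e^{- s}}{3}
This equals f(s) exactly, so the claim holds.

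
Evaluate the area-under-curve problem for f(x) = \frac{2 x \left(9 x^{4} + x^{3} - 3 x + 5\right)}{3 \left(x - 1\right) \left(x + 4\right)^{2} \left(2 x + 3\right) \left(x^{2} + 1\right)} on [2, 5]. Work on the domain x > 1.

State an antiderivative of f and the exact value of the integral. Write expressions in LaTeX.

Factor the denominator (3 \left(x - 1\right) \left(x + 4\right)^{2} \left(2 x + 3\right) \left(x^{2} + 1\right)) and decompose: f = - \frac{2 \left(531 x + 341\right)}{11271 \left(x^{2} + 1\right)} + \frac{1654}{1625 \left(2 x + 3\right)} + \frac{92238}{36125 \left(x + 4\right)} - \frac{18056}{1275 \left(x + 4\right)^{2}} + \frac{4}{125 \left(x - 1\right)}; each piece integrates to a log, atan, or power term.
F(x) = \frac{4 \log{\left(x - 1 \right)}}{125} + \frac{827 \log{\left(x + \frac{3}{2} \right)}}{1625} + \frac{92238 \log{\left(x + 4 \right)}}{36125} - \frac{177 \log{\left(x^{2} + 1 \right)}}{3757} - \frac{682 \operatorname{atan}{\left(x \right)}}{11271} + \frac{18056}{1275 x + 5100} is an antiderivative of f.
Check: d/dx[\frac{4 \log{\left(x - 1 \right)}}{125} + \frac{827 \log{\left(x + \frac{3}{2} \right)}}{1625} + \frac{92238 \log{\left(x + 4 \right)}}{36125} - \frac{177 \log{\left(x^{2} + 1 \right)}}{3757} - \frac{682 \operatorname{atan}{\left(x \right)}}{11271} + \frac{18056}{1275 x + 5100}] = \frac{18 x^{5} + 2 x^{4} - 6 x^{2} + 10 x}{6 x^{6} + 51 x^{5} + 117 x^{4} + 27 x^{3} - 33 x^{2} - 24 x - 144}, which equals f(x).
F(5) = - \frac{177 \log{\left(26 \right)}}{3757} - \frac{682 \operatorname{atan}{\left(5 \right)}}{11271} + \frac{4 \log{\left(4 \right)}}{125} + \frac{827 \log{\left(\frac{13}{2} \right)}}{1625} + \frac{18056}{11475} + \frac{92238 \log{\left(9 \right)}}{36125}; F(2) = - \frac{177 \log{\left(5 \right)}}{3757} - \frac{682 \operatorname{atan}{\left(2 \right)}}{11271} + \frac{827 \log{\left(\frac{7}{2} \right)}}{1625} + \frac{9028}{3825} + \frac{92238 \log{\left(6 \right)}}{36125}.
Integral = F(5) - F(2) = - \frac{92238 \log{\left(6 \right)}}{36125} - \frac{9028}{11475} - \frac{827 \log{\left(\frac{7}{2} \right)}}{1625} - \frac{177 \log{\left(26 \right)}}{3757} - \frac{682 \operatorname{atan}{\left(5 \right)}}{11271} + \frac{4 \log{\left(4 \right)}}{125} + \frac{682 \operatorname{atan}{\left(2 \right)}}{11271} + \frac{177 \log{\left(5 \right)}}{3757} + \frac{827 \log{\left(\frac{13}{2} \right)}}{1625} + \frac{92238 \log{\left(9 \right)}}{36125}.

Antiderivative: F(x) = \frac{4 \log{\left(x - 1 \right)}}{125} + \frac{827 \log{\left(x + \frac{3}{2} \right)}}{1625} + \frac{92238 \log{\left(x + 4 \right)}}{36125} - \frac{177 \log{\left(x^{2} + 1 \right)}}{3757} - \frac{682 \operatorname{atan}{\left(x \right)}}{11271} + \frac{18056}{1275 x + 5100}; value = - \frac{92238 \log{\left(6 \right)}}{36125} - \frac{9028}{11475} - \frac{827 \log{\left(\frac{7}{2} \right)}}{1625} - \frac{177 \log{\left(26 \right)}}{3757} - \frac{682 \operatorname{atan}{\left(5 \right)}}{11271} + \frac{4 \log{\left(4 \right)}}{125} + \frac{682 \operatorname{atan}{\left(2 \right)}}{11271} + \frac{177 \log{\left(5 \right)}}{3757} + \frac{827 \log{\left(\frac{13}{2} \right)}}{1625} + \frac{92238 \log{\left(9 \right)}}{36125}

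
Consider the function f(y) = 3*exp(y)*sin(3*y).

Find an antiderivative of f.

An antiderivative is F(y) = 3*(sin(3*y) - 3*cos(3*y))*exp(y)/10.

A candidate is checked by its d/dy: the result must match f(y).
Check: d/dy[3*(sin(3*y) - 3*cos(3*y))*exp(y)/10] = 3*exp(y)*sin(3*y) = f(y).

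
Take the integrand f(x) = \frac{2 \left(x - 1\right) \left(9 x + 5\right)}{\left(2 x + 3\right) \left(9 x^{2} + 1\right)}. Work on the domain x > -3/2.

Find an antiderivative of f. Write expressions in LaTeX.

An antiderivative is F(x) = \log{\left(x + \frac{3}{2} \right)} - \frac{4 \operatorname{atan}{\left(3 x \right)}}{3}.

Any candidate F(x) must reproduce f(x) exactly when differentiated.
Check: d/dx[\log{\left(x + \frac{3}{2} \right)} - \frac{4 \operatorname{atan}{\left(3 x \right)}}{3}] = \frac{18 x^{2} - 8 x - 10}{18 x^{3} + 27 x^{2} + 2 x + 3}, which equals f(x).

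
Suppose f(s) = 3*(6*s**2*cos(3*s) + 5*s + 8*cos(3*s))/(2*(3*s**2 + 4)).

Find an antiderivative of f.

For F(s) to be correct the identity F'(s) - f(s) = 0 must hold.
Check: d/ds[5*log(3*s**2/2 + 2)/4 + sin(3*s)] = (18*s**2*cos(3*s) + 15*s + 24*cos(3*s))/(6*s**2 + 8), which equals f(s).

An antiderivative is F(s) = 5*log(3*s**2/2 + 2)/4 + sin(3*s).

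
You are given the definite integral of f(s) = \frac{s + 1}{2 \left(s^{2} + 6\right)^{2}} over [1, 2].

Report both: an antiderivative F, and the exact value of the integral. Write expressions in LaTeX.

A candidate is checked by its d/ds: the result must match f(s).
F(s) = \frac{s}{24 s^{2} + 144} + \frac{\sqrt{6} \operatorname{atan}{\left(\frac{\sqrt{6} s}{6} \right)}}{144} - \frac{6}{24 s^{2} + 144} is an antiderivative of f.
Check: d/ds[\frac{s}{24 s^{2} + 144} + \frac{\sqrt{6} \operatorname{atan}{\left(\frac{\sqrt{6} s}{6} \right)}}{144} - \frac{6}{24 s^{2} + 144}] = \frac{s + 1}{2 s^{4} + 24 s^{2} + 72}, which equals f(s).
F(2) = - \frac{1}{60} + \frac{\sqrt{6} \operatorname{atan}{\left(\frac{\sqrt{6}}{3} \right)}}{144}; F(1) = - \frac{5}{168} + \frac{\sqrt{6} \operatorname{atan}{\left(\frac{\sqrt{6}}{6} \right)}}{144}.
Integral = F(2) - F(1) = - \frac{\sqrt{6} \operatorname{atan}{\left(\frac{\sqrt{6}}{6} \right)}}{144} + \frac{\sqrt{6} \operatorname{atan}{\left(\frac{\sqrt{6}}{3} \right)}}{144} + \frac{11}{840}.

Antiderivative: F(s) = \frac{s}{24 s^{2} + 144} + \frac{\sqrt{6} \operatorname{atan}{\left(\frac{\sqrt{6} s}{6} \right)}}{144} - \frac{6}{24 s^{2} + 144}; value = - \frac{\sqrt{6} \operatorname{atan}{\left(\frac{\sqrt{6}}{6} \right)}}{144} + \frac{\sqrt{6} \operatorname{atan}{\left(\frac{\sqrt{6}}{3} \right)}}{144} + \frac{11}{840}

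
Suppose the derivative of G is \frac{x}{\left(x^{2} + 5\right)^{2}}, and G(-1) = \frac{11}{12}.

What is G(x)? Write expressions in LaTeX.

G(x) = \frac{2 x^{2} + 9}{2 x^{2} + 10}

The substitution u = 2 x^{2} + 10 works: G'(x) is exactly (dG/du)*(du/dx) for that inner function.
A general antiderivative is - \frac{1}{2 x^{2} + 10} + C.
The condition gives C = \frac{11}{12} - (- \frac{1}{12}) = 1.
So G(x) = \frac{2 x^{2} + 9}{2 x^{2} + 10}.
Check: d/dx[\frac{2 x^{2} + 9}{2 x^{2} + 10}] = \frac{x}{x^{4} + 10 x^{2} + 25}, which equals G'(x).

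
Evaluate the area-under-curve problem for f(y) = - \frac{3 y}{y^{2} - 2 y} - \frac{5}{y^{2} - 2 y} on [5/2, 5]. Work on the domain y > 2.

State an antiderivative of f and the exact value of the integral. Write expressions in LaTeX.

Factor the denominator (y \left(y - 2\right)) and decompose: f = - \frac{11}{2 \left(y - 2\right)} + \frac{5}{2 y}; each piece integrates to a log, atan, or power term.
F(y) = - \frac{- 5 \log{\left(y \right)} + 11 \log{\left(y - 2 \right)}}{2} is an antiderivative of f.
Check: d/dy[- \frac{- 5 \log{\left(y \right)} + 11 \log{\left(y - 2 \right)}}{2}] = \frac{- 3 y - 5}{y^{2} - 2 y}, which equals f(y).
F(5) = - \frac{11 \log{\left(3 \right)}}{2} + \frac{5 \log{\left(5 \right)}}{2}; F(5/2) = \frac{5 \log{\left(\frac{5}{2} \right)}}{2} + \frac{11 \log{\left(2 \right)}}{2}.
Integral = F(5) - F(5/2) = - \frac{11 \log{\left(3 \right)}}{2} - \frac{11 \log{\left(2 \right)}}{2} - \frac{5 \log{\left(\frac{5}{2} \right)}}{2} + \frac{5 \log{\left(5 \right)}}{2}.

Antiderivative: F(y) = - \frac{- 5 \log{\left(y \right)} + 11 \log{\left(y - 2 \right)}}{2}; value = - \frac{11 \log{\left(3 \right)}}{2} - \frac{11 \log{\left(2 \right)}}{2} - \frac{5 \log{\left(\frac{5}{2} \right)}}{2} + \frac{5 \log{\left(5 \right)}}{2}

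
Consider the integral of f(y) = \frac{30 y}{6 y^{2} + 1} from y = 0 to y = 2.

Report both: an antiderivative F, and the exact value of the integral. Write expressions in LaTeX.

The substitution u = 2 y^{2} + \frac{1}{3} works: f is exactly (dF/du)*(du/dy) for that inner function.
F(y) = \frac{5 \log{\left(2 y^{2} + \frac{1}{3} \right)}}{2} is an antiderivative of f.
Check: d/dy[\frac{5 \log{\left(2 y^{2} + \frac{1}{3} \right)}}{2}] = \frac{30 y}{6 y^{2} + 1} = f(y).
F(2) = \frac{5 \log{\left(\frac{25}{3} \right)}}{2}; F(0) = - \frac{5 \log{\left(3 \right)}}{2}.
Integral = F(2) - F(0) = \frac{5 \log{\left(3 \right)}}{2} + \frac{5 \log{\left(\frac{25}{3} \right)}}{2}.

Antiderivative: F(y) = \frac{5 \log{\left(2 y^{2} + \frac{1}{3} \right)}}{2}; value = \frac{5 \log{\left(3 \right)}}{2} + \frac{5 \log{\left(\frac{25}{3} \right)}}{2}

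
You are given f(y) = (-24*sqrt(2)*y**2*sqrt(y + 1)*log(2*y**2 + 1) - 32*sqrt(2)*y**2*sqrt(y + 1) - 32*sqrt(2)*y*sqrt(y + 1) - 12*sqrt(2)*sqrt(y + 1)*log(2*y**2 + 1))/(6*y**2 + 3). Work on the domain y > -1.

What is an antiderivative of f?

f has the shape u'v + uv' for u = -4*(2*y + 2)**(3/2)/3 and v = log(2*y**2 + 1) — it is the derivative of the product u*v.
Check: d/dy[-8*sqrt(2)*(y + 1)**(3/2)*log(2*y**2 + 1)/3] = (-24*sqrt(2)*y**2*sqrt(y + 1)*log(2*y**2 + 1) - 32*sqrt(2)*y**2*sqrt(y + 1) - 32*sqrt(2)*y*sqrt(y + 1) - 12*sqrt(2)*sqrt(y + 1)*log(2*y**2 + 1))/(6*y**2 + 3) = f(y).

An antiderivative is F(y) = -8*sqrt(2)*(y + 1)**(3/2)*log(2*y**2 + 1)/3.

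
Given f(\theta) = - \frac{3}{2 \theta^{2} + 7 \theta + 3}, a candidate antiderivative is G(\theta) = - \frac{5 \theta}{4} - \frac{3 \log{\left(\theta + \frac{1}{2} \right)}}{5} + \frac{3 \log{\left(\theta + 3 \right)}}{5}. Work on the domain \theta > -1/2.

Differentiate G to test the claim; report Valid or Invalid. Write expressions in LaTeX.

Invalid: d/d\theta[G] - f = - \frac{5}{4}, which is not 0.

d/d\theta[G] = \frac{- 10 \theta^{2} - 35 \theta - 27}{8 \theta^{2} + 28 \theta + 12}
d/d\theta[G] - f(\theta) = - \frac{5}{4} != 0.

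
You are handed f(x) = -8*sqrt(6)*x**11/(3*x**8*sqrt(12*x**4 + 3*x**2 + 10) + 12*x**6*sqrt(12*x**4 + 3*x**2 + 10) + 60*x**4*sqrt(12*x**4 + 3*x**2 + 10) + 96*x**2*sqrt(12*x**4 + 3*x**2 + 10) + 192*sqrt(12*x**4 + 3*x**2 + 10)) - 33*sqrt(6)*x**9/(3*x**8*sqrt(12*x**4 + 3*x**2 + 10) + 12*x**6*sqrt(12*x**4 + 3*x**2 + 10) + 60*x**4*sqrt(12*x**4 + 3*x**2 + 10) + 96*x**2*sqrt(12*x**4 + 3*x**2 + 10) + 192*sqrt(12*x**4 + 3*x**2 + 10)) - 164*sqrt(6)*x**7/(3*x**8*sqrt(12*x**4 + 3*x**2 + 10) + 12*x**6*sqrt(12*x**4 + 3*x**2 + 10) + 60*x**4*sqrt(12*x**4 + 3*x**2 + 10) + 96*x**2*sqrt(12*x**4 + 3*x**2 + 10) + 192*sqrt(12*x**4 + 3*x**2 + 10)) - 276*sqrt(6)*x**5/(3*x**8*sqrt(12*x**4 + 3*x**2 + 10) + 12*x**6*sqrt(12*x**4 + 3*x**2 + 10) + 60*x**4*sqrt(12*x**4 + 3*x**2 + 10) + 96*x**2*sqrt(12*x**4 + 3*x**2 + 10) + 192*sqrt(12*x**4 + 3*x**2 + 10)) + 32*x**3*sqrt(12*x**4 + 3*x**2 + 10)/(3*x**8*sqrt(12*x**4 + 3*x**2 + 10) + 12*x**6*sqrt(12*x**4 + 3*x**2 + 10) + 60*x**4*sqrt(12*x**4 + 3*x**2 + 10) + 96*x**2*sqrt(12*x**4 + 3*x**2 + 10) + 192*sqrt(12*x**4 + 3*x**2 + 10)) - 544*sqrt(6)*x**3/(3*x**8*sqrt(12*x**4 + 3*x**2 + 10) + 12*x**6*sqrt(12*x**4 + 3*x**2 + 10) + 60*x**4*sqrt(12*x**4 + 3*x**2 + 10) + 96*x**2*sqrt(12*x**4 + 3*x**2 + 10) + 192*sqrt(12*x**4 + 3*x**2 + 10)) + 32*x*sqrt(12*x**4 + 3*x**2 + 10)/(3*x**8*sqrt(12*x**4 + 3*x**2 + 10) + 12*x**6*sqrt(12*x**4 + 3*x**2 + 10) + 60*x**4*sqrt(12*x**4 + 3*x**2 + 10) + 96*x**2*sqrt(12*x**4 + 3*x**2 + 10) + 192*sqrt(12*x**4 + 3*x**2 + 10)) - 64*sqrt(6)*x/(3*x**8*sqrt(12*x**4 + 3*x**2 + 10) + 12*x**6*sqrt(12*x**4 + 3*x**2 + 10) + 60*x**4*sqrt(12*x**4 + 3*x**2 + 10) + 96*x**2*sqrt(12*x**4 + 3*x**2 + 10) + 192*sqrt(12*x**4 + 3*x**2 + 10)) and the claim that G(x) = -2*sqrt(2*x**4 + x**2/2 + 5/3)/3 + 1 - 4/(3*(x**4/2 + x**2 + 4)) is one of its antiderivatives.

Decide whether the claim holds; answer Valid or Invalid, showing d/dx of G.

d/dx[G] = (-8*sqrt(6)*x**11 - 33*sqrt(6)*x**9 - 164*sqrt(6)*x**7 - 276*sqrt(6)*x**5 + 32*x**3*sqrt(12*x**4 + 3*x**2 + 10) - 544*sqrt(6)*x**3 + 32*x*sqrt(12*x**4 + 3*x**2 + 10) - 64*sqrt(6)*x)/(3*x**8*sqrt(12*x**4 + 3*x**2 + 10) + 12*x**6*sqrt(12*x**4 + 3*x**2 + 10) + 60*x**4*sqrt(12*x**4 + 3*x**2 + 10) + 96*x**2*sqrt(12*x**4 + 3*x**2 + 10) + 192*sqrt(12*x**4 + 3*x**2 + 10))
This equals f(x) exactly, so the claim holds.

Valid: G'(x) = f(x).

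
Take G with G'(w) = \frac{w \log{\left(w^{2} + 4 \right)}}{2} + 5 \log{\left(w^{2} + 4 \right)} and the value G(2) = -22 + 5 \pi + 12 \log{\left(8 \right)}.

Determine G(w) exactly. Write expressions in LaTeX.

G(w) = \frac{w^{2} \log{\left(w^{2} + 4 \right)} - w^{2} + 20 w \log{\left(w^{2} + 4 \right)} - 40 w + 4 \log{\left(w^{2} + 4 \right)} + 80 \operatorname{atan}{\left(\frac{w}{2} \right)} - 4}{4}

The integrand splits into summands that can be handled one at a time.
A general antiderivative is - \frac{w^{2}}{4} - 10 w + \left(\frac{w^{2}}{4} + 5 w\right) \log{\left(w^{2} + 4 \right)} + \log{\left(w^{2} + 4 \right)} + 20 \operatorname{atan}{\left(\frac{w}{2} \right)} + C.
The condition gives C = -22 + 5 \pi + 12 \log{\left(8 \right)} - (-21 + 5 \pi + 12 \log{\left(8 \right)}) = -1.
So G(w) = \frac{w^{2} \log{\left(w^{2} + 4 \right)} - w^{2} + 20 w \log{\left(w^{2} + 4 \right)} - 40 w + 4 \log{\left(w^{2} + 4 \right)} + 80 \operatorname{atan}{\left(\frac{w}{2} \right)} - 4}{4}.
Check: d/dw[\frac{w^{2} \log{\left(w^{2} + 4 \right)} - w^{2} + 20 w \log{\left(w^{2} + 4 \right)} - 40 w + 4 \log{\left(w^{2} + 4 \right)} + 80 \operatorname{atan}{\left(\frac{w}{2} \right)} - 4}{4}] = \frac{w \log{\left(w^{2} + 4 \right)}}{2} + 5 \log{\left(w^{2} + 4 \right)} = G'(w).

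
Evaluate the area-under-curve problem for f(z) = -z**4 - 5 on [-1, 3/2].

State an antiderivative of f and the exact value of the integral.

Differentiate the proposed F(z) back; it has to land on f(z) exactly.
F(z) = -z**5/5 - 5*z is an antiderivative of f.
Check: d/dz[-z**5/5 - 5*z] = -z**4 - 5 = f(z).
F(3/2) = -1443/160; F(-1) = 26/5.
Integral = F(3/2) - F(-1) = -455/32.

Antiderivative: F(z) = -z**5/5 - 5*z; value = -455/32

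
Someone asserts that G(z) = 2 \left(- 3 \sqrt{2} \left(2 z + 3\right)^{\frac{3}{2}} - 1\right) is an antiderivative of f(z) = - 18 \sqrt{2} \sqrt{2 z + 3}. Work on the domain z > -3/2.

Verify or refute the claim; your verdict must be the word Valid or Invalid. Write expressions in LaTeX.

d/dz[G] = - 18 \sqrt{2} \sqrt{2 z + 3}
This equals f(z) exactly, so the claim holds.

Valid - the claim checks out under differentiation.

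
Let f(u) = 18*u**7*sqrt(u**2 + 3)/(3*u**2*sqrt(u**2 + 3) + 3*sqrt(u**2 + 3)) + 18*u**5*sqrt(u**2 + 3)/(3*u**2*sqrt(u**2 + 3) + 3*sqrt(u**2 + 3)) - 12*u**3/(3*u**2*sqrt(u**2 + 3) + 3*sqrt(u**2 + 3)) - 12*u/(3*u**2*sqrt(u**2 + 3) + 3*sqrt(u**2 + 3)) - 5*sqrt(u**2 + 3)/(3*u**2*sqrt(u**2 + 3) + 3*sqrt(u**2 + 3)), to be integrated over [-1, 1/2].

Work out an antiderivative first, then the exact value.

Antiderivative: F(u) = u**6 - 4*sqrt(u**2 + 3) - 5*atan(u)/3; value = -2*sqrt(13) - 5*pi/12 - 5*atan(1/2)/3 + 449/64

The integrand splits into summands that can be handled one at a time.
F(u) = u**6 - 4*sqrt(u**2 + 3) - 5*atan(u)/3 is an antiderivative of f.
Check: d/du[u**6 - 4*sqrt(u**2 + 3) - 5*atan(u)/3] = (18*u**7*sqrt(u**2 + 3) + 18*u**5*sqrt(u**2 + 3) - 12*u**3 - 12*u - 5*sqrt(u**2 + 3))/(3*u**2*sqrt(u**2 + 3) + 3*sqrt(u**2 + 3)), which equals f(u).
F(1/2) = -2*sqrt(13) - 5*atan(1/2)/3 + 1/64; F(-1) = -7 + 5*pi/12.
Integral = F(1/2) - F(-1) = -2*sqrt(13) - 5*pi/12 - 5*atan(1/2)/3 + 449/64.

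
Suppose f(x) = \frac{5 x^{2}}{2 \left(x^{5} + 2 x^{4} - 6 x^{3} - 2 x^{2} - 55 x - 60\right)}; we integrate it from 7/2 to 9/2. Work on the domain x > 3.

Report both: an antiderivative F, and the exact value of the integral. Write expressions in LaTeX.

Antiderivative: F(x) = \frac{5 \left(81 \log{\left(x - 3 \right)} - 49 \log{\left(x + 1 \right)} + 128 \log{\left(x + 4 \right)} - 80 \log{\left(x^{2} + 5 \right)} + 44 \sqrt{5} \operatorname{atan}{\left(\frac{\sqrt{5} x}{5} \right)}\right)}{7056}; value = - \frac{25 \log{\left(\frac{101}{4} \right)}}{441} - \frac{40 \log{\left(\frac{15}{2} \right)}}{441} - \frac{55 \sqrt{5} \operatorname{atan}{\left(\frac{7 \sqrt{5}}{10} \right)}}{1764} - \frac{5 \log{\left(\frac{11}{2} \right)}}{144} + \frac{45 \log{\left(\frac{3}{2} \right)}}{784} + \frac{45 \log{\left(2 \right)}}{784} + \frac{5 \log{\left(\frac{9}{2} \right)}}{144} + \frac{55 \sqrt{5} \operatorname{atan}{\left(\frac{9 \sqrt{5}}{10} \right)}}{1764} + \frac{25 \log{\left(\frac{69}{4} \right)}}{441} + \frac{40 \log{\left(\frac{17}{2} \right)}}{441}

Factor the denominator (2 \left(x - 3\right) \left(x + 1\right) \left(x + 4\right) \left(x^{2} + 5\right)) and decompose: f = - \frac{25 \left(8 x - 11\right)}{1764 \left(x^{2} + 5\right)} + \frac{40}{441 \left(x + 4\right)} - \frac{5}{144 \left(x + 1\right)} + \frac{45}{784 \left(x - 3\right)}; each piece integrates to a log, atan, or power term.
F(x) = \frac{5 \left(81 \log{\left(x - 3 \right)} - 49 \log{\left(x + 1 \right)} + 128 \log{\left(x + 4 \right)} - 80 \log{\left(x^{2} + 5 \right)} + 44 \sqrt{5} \operatorname{atan}{\left(\frac{\sqrt{5} x}{5} \right)}\right)}{7056} is an antiderivative of f.
Check: d/dx[\frac{5 \left(81 \log{\left(x - 3 \right)} - 49 \log{\left(x + 1 \right)} + 128 \log{\left(x + 4 \right)} - 80 \log{\left(x^{2} + 5 \right)} + 44 \sqrt{5} \operatorname{atan}{\left(\frac{\sqrt{5} x}{5} \right)}\right)}{7056}] = \frac{5 x^{2}}{2 x^{5} + 4 x^{4} - 12 x^{3} - 4 x^{2} - 110 x - 120}, which equals f(x).
F(9/2) = - \frac{25 \log{\left(\frac{101}{4} \right)}}{441} - \frac{5 \log{\left(\frac{11}{2} \right)}}{144} + \frac{45 \log{\left(\frac{3}{2} \right)}}{784} + \frac{55 \sqrt{5} \operatorname{atan}{\left(\frac{9 \sqrt{5}}{10} \right)}}{1764} + \frac{40 \log{\left(\frac{17}{2} \right)}}{441}; F(7/2) = - \frac{25 \log{\left(\frac{69}{4} \right)}}{441} - \frac{5 \log{\left(\frac{9}{2} \right)}}{144} - \frac{45 \log{\left(2 \right)}}{784} + \frac{55 \sqrt{5} \operatorname{atan}{\left(\frac{7 \sqrt{5}}{10} \right)}}{1764} + \frac{40 \log{\left(\frac{15}{2} \right)}}{441}.
Integral = F(9/2) - F(7/2) = - \frac{25 \log{\left(\frac{101}{4} \right)}}{441} - \frac{40 \log{\left(\frac{15}{2} \right)}}{441} - \frac{55 \sqrt{5} \operatorname{atan}{\left(\frac{7 \sqrt{5}}{10} \right)}}{1764} - \frac{5 \log{\left(\frac{11}{2} \right)}}{144} + \frac{45 \log{\left(\frac{3}{2} \right)}}{784} + \frac{45 \log{\left(2 \right)}}{784} + \frac{5 \log{\left(\frac{9}{2} \right)}}{144} + \frac{55 \sqrt{5} \operatorname{atan}{\left(\frac{9 \sqrt{5}}{10} \right)}}{1764} + \frac{25 \log{\left(\frac{69}{4} \right)}}{441} + \frac{40 \log{\left(\frac{17}{2} \right)}}{441}.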